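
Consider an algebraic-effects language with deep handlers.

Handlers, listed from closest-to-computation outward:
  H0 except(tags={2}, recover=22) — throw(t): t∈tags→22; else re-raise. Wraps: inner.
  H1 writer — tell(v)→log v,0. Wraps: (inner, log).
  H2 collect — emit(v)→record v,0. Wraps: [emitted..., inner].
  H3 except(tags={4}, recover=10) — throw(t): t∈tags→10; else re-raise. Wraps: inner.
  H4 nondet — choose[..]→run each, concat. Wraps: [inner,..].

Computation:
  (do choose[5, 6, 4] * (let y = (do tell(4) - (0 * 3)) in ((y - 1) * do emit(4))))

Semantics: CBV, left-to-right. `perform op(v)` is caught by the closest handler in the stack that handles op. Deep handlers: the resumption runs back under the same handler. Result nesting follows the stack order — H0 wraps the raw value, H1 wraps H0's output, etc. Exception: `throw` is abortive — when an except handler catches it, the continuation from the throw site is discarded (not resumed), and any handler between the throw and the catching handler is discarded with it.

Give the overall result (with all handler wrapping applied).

Answer: [[4, (0, (4))], [4, (0, (4))], [4, (0, (4))]]

Step-by-step:
choose[5, 6, 4] @ H4
  branch[0] choose=5:
    tell(4) @ H1 ⇒ log+=4
    emit(4) @ H2 ⇒ out+=4
    H0 returns 0
    H1 returns (0, (4))
    H2 returns [4, (0, (4))]
    H3 returns [4, (0, (4))]
    H4 returns [[4, (0, (4))]]
  branch[1] choose=6:
    tell(4) @ H1 ⇒ log+=4
    emit(4) @ H2 ⇒ out+=4
    H0 returns 0
    H1 returns (0, (4))
    H2 returns [4, (0, (4))]
    H3 returns [4, (0, (4))]
    H4 returns [[4, (0, (4))]]
  branch[2] choose=4:
    tell(4) @ H1 ⇒ log+=4
    emit(4) @ H2 ⇒ out+=4
    H0 returns 0
    H1 returns (0, (4))
    H2 returns [4, (0, (4))]
    H3 returns [4, (0, (4))]
    H4 returns [[4, (0, (4))]]
= [[4, (0, (4))], [4, (0, (4))], [4, (0, (4))]]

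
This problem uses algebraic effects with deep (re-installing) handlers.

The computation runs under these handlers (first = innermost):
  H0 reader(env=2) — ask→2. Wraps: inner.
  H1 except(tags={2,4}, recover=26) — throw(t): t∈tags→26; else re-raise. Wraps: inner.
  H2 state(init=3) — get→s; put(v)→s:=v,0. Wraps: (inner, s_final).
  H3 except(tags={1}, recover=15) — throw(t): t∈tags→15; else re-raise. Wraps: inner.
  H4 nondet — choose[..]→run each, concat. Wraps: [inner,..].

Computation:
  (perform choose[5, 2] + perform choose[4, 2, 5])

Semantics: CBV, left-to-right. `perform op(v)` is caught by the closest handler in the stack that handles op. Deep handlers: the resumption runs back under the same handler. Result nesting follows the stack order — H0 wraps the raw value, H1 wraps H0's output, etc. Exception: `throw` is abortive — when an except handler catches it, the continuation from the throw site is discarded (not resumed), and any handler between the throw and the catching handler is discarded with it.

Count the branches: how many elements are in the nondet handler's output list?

Answer: 6

Evaluation trace:
choose[5, 2] @ H4
  branch[0] choose=5:
    choose[4, 2, 5] @ H4
      branch[0] choose=4:
        H0 returns 9
        H1 returns 9
        H2 returns (9, 3)
        H3 returns (9, 3)
        H4 returns [(9, 3)]
      branch[1] choose=2:
        H0 returns 7
        H1 returns 7
        H2 returns (7, 3)
        H3 returns (7, 3)
        H4 returns [(7, 3)]
      branch[2] choose=5:
        H0 returns 10
        H1 returns 10
        H2 returns (10, 3)
        H3 returns (10, 3)
        H4 returns [(10, 3)]
  branch[1] choose=2:
    choose[4, 2, 5] @ H4
      branch[0] choose=4:
        H0 returns 6
        H1 returns 6
        H2 returns (6, 3)
        H3 returns (6, 3)
        H4 returns [(6, 3)]
      branch[1] choose=2:
        H0 returns 4
        H1 returns 4
        H2 returns (4, 3)
        H3 returns (4, 3)
        H4 returns [(4, 3)]
      branch[2] choose=5:
        H0 returns 7
        H1 returns 7
        H2 returns (7, 3)
        H3 returns (7, 3)
        H4 returns [(7, 3)]
= [(9, 3), (7, 3), (10, 3), (6, 3), (4, 3), (7, 3)]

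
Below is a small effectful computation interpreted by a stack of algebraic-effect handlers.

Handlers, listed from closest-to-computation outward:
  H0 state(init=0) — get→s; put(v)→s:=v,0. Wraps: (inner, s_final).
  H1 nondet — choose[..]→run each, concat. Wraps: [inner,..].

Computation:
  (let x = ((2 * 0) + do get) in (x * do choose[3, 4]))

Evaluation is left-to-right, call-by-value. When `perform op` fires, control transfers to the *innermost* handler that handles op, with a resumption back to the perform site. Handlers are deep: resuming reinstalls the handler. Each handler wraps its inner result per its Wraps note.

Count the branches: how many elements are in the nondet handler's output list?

Answer: 2

Working:
get @ H0 ⇒ 0
choose[3, 4] @ H1
  branch[0] choose=3:
    H0 returns (0, 0)
    H1 returns [(0, 0)]
  branch[1] choose=4:
    H0 returns (0, 0)
    H1 returns [(0, 0)]
= [(0, 0), (0, 0)]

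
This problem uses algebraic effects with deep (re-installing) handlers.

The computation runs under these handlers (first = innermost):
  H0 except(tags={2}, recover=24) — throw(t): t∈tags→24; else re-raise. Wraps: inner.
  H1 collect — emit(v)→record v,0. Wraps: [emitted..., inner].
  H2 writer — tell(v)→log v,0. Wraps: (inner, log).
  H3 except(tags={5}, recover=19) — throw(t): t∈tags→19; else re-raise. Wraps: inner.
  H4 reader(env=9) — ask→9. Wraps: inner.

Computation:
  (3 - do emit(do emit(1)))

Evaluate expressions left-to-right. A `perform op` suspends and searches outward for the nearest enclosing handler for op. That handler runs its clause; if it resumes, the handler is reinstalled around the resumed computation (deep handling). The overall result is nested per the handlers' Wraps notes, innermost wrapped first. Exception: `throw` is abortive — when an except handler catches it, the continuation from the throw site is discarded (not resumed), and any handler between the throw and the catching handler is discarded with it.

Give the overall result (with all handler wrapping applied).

Step-by-step:
emit(1) @ H1 ⇒ out+=1
emit(0) @ H1 ⇒ out+=0
H0 returns 3
H1 returns [1, 0, 3]
H2 returns ([1, 0, 3], ())
H3 returns ([1, 0, 3], ())
H4 returns ([1, 0, 3], ())
= ([1, 0, 3], ())

Answer: ([1, 0, 3], ())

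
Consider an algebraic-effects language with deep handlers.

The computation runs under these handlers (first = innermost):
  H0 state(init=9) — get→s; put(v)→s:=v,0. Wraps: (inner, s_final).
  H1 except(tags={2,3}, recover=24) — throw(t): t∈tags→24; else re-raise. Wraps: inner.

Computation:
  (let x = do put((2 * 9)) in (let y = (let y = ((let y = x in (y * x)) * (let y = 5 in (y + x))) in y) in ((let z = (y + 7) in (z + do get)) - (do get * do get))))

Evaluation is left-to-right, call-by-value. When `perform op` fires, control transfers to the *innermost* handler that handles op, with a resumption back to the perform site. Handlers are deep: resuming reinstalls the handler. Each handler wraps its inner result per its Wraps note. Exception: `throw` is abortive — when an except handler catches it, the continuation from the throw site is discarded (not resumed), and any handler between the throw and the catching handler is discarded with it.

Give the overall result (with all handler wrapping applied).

Answer: (-299, 18)

Step-by-step:
put(18) @ H0 ⇒ s:=18
get @ H0 ⇒ 18
get @ H0 ⇒ 18
get @ H0 ⇒ 18
H0 returns (-299, 18)
H1 returns (-299, 18)
= (-299, 18)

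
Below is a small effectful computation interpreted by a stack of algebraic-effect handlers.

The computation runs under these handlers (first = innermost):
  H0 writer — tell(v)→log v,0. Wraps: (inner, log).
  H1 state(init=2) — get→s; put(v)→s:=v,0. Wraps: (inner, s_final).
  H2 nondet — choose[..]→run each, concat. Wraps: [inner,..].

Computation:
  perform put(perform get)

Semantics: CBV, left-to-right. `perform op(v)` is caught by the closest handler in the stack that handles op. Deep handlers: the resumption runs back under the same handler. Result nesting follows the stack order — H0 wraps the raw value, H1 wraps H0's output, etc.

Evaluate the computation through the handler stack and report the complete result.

Answer: [((0, ()), 2)]

Step-by-step:
get @ H1 ⇒ 2
put(2) @ H1 ⇒ s:=2
H0 returns (0, ())
H1 returns ((0, ()), 2)
H2 returns [((0, ()), 2)]
= [((0, ()), 2)]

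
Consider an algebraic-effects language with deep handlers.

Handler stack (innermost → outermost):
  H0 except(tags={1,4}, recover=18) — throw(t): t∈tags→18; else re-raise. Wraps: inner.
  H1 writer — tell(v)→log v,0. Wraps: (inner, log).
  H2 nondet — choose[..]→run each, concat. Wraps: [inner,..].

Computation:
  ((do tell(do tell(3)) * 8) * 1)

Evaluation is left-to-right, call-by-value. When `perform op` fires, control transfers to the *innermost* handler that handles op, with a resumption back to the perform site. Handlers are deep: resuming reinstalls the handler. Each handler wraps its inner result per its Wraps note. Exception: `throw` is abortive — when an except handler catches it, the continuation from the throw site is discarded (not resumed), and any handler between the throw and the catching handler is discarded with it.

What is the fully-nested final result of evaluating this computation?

Step-by-step:
tell(3) @ H1 ⇒ log+=3
tell(0) @ H1 ⇒ log+=0
H0 returns 0
H1 returns (0, (3, 0))
H2 returns [(0, (3, 0))]
= [(0, (3, 0))]

Answer: [(0, (3, 0))]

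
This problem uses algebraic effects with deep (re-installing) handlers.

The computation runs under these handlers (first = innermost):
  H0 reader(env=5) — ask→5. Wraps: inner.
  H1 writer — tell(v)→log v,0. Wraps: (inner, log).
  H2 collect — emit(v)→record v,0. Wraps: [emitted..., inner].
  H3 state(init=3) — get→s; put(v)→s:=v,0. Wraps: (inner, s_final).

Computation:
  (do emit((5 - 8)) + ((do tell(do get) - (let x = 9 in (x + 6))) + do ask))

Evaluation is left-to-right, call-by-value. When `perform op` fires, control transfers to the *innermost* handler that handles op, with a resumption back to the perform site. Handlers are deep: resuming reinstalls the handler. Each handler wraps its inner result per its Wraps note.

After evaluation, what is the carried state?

Evaluation trace:
emit(-3) @ H2 ⇒ out+=-3
get @ H3 ⇒ 3
tell(3) @ H1 ⇒ log+=3
ask @ H0 ⇒ 5
H0 returns -10
H1 returns (-10, (3))
H2 returns [-3, (-10, (3))]
H3 returns ([-3, (-10, (3))], 3)
= ([-3, (-10, (3))], 3)

Answer: 3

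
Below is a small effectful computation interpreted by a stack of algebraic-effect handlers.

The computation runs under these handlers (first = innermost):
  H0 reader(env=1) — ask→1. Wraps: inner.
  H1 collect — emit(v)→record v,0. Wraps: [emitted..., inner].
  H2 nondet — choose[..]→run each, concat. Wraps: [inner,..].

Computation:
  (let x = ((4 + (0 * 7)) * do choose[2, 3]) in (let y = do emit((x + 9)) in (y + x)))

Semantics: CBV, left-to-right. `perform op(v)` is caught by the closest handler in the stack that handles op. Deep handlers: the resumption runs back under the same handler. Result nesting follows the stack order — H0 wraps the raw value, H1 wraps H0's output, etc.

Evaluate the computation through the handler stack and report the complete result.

Evaluation trace:
choose[2, 3] @ H2
  branch[0] choose=2:
    emit(17) @ H1 ⇒ out+=17
    H0 returns 8
    H1 returns [17, 8]
    H2 returns [[17, 8]]
  branch[1] choose=3:
    emit(21) @ H1 ⇒ out+=21
    H0 returns 12
    H1 returns [21, 12]
    H2 returns [[21, 12]]
= [[17, 8], [21, 12]]

Answer: [[17, 8], [21, 12]]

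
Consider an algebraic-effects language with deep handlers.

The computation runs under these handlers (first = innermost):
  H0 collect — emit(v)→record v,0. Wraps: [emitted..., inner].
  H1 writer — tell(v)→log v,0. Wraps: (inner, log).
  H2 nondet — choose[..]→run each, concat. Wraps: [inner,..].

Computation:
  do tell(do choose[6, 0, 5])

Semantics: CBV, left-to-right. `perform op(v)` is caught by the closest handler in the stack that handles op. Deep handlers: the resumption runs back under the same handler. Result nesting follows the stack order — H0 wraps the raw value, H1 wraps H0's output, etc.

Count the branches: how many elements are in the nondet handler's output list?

Answer: 3

Working:
choose[6, 0, 5] @ H2
  branch[0] choose=6:
    tell(6) @ H1 ⇒ log+=6
    H0 returns [0]
    H1 returns ([0], (6))
    H2 returns [([0], (6))]
  branch[1] choose=0:
    tell(0) @ H1 ⇒ log+=0
    H0 returns [0]
    H1 returns ([0], (0))
    H2 returns [([0], (0))]
  branch[2] choose=5:
    tell(5) @ H1 ⇒ log+=5
    H0 returns [0]
    H1 returns ([0], (5))
    H2 returns [([0], (5))]
= [([0], (6)), ([0], (0)), ([0], (5))]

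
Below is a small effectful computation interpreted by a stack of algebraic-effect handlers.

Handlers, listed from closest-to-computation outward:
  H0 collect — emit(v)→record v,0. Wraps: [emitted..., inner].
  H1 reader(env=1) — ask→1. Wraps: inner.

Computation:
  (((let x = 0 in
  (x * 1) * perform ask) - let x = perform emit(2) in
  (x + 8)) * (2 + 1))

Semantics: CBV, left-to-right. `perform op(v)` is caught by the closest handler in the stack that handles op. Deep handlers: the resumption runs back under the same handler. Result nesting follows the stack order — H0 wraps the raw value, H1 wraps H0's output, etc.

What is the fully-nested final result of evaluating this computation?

Answer: [2, -24]

Step-by-step:
ask @ H1 ⇒ 1
emit(2) @ H0 ⇒ out+=2
H0 returns [2, -24]
H1 returns [2, -24]
= [2, -24]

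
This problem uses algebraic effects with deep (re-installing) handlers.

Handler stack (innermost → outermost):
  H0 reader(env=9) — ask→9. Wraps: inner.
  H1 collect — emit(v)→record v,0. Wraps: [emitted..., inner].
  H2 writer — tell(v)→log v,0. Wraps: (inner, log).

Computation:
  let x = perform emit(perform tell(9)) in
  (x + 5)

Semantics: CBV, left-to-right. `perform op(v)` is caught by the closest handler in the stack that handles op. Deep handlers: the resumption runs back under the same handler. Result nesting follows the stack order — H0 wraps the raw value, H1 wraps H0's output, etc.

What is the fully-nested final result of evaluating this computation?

Answer: ([0, 5], (9))

Working:
tell(9) @ H2 ⇒ log+=9
emit(0) @ H1 ⇒ out+=0
H0 returns 5
H1 returns [0, 5]
H2 returns ([0, 5], (9))
= ([0, 5], (9))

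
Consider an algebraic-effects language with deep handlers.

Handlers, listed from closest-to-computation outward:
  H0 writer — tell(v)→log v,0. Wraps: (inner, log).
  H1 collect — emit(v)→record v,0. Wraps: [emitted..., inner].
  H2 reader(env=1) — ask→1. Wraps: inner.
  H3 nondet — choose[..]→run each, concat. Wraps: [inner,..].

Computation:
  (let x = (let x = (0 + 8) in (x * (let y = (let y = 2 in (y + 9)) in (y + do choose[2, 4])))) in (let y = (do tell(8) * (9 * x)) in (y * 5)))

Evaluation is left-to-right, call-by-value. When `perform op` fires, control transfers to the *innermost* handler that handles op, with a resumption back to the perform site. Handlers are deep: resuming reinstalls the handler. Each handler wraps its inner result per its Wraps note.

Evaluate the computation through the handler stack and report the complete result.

Evaluation trace:
choose[2, 4] @ H3
  branch[0] choose=2:
    tell(8) @ H0 ⇒ log+=8
    H0 returns (0, (8))
    H1 returns [(0, (8))]
    H2 returns [(0, (8))]
    H3 returns [[(0, (8))]]
  branch[1] choose=4:
    tell(8) @ H0 ⇒ log+=8
    H0 returns (0, (8))
    H1 returns [(0, (8))]
    H2 returns [(0, (8))]
    H3 returns [[(0, (8))]]
= [[(0, (8))], [(0, (8))]]

Answer: [[(0, (8))], [(0, (8))]]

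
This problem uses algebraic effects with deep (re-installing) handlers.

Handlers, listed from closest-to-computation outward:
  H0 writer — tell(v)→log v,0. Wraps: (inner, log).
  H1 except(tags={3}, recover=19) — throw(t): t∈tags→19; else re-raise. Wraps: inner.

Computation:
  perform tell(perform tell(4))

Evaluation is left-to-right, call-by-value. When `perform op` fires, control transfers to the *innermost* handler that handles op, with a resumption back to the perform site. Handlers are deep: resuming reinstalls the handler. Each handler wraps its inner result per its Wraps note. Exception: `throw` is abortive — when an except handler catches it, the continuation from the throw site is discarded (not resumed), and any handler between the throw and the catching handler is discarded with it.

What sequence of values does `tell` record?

Working:
tell(4) @ H0 ⇒ log+=4
tell(0) @ H0 ⇒ log+=0
H0 returns (0, (4, 0))
H1 returns (0, (4, 0))
= (0, (4, 0))

Answer: (4, 0)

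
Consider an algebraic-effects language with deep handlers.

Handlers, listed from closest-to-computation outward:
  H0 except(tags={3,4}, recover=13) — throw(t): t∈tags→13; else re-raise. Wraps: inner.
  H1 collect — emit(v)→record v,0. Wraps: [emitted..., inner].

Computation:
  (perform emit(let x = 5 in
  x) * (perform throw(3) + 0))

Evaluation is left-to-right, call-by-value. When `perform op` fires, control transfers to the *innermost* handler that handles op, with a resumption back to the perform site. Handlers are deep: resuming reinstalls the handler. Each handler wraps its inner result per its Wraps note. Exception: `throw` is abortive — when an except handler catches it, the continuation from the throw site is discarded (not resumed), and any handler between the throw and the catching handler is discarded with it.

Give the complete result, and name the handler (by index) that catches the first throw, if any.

Step-by-step:
emit(5) @ H1 ⇒ out+=5
throw(3) @ H0 caught ⇒ 13
H1 returns [5, 13]
= [5, 13]

Answer: [5, 13] ; first throw caught by: H0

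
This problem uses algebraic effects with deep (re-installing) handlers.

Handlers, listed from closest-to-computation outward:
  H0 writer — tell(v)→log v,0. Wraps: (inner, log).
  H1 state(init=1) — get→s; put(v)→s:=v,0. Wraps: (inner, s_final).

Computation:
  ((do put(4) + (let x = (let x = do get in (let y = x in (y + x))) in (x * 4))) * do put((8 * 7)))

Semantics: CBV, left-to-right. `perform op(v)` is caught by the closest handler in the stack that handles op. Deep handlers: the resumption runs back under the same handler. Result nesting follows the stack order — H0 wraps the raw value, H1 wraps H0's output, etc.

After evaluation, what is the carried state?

Step-by-step:
put(4) @ H1 ⇒ s:=4
get @ H1 ⇒ 4
put(56) @ H1 ⇒ s:=56
H0 returns (0, ())
H1 returns ((0, ()), 56)
= ((0, ()), 56)

Answer: 56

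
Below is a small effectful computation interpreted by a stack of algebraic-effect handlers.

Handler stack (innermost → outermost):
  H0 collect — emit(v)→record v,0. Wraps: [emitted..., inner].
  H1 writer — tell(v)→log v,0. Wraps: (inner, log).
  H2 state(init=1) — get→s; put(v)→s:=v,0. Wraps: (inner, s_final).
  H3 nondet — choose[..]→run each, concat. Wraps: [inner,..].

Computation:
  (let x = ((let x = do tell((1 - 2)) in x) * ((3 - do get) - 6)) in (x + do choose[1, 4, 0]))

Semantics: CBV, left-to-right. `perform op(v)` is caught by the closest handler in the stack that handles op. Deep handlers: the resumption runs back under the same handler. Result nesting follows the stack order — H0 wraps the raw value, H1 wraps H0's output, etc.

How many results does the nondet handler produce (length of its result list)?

Step-by-step:
tell(-1) @ H1 ⇒ log+=-1
get @ H2 ⇒ 1
choose[1, 4, 0] @ H3
  branch[0] choose=1:
    H0 returns [1]
    H1 returns ([1], (-1))
    H2 returns (([1], (-1)), 1)
    H3 returns [(([1], (-1)), 1)]
  branch[1] choose=4:
    H0 returns [4]
    H1 returns ([4], (-1))
    H2 returns (([4], (-1)), 1)
    H3 returns [(([4], (-1)), 1)]
  branch[2] choose=0:
    H0 returns [0]
    H1 returns ([0], (-1))
    H2 returns (([0], (-1)), 1)
    H3 returns [(([0], (-1)), 1)]
= [(([1], (-1)), 1), (([4], (-1)), 1), (([0], (-1)), 1)]

Answer: 3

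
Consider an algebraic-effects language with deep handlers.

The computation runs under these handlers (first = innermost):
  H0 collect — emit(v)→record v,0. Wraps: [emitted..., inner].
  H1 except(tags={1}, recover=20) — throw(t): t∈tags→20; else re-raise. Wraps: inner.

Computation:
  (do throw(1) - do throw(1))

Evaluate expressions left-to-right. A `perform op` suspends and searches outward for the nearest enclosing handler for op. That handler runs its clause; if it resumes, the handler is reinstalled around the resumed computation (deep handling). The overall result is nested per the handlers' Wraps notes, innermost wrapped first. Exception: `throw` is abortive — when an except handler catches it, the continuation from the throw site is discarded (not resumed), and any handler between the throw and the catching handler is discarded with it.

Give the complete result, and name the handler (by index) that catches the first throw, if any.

Answer: 20 ; first throw caught by: H1

Step-by-step:
throw(1) @ H1 caught ⇒ 20
= 20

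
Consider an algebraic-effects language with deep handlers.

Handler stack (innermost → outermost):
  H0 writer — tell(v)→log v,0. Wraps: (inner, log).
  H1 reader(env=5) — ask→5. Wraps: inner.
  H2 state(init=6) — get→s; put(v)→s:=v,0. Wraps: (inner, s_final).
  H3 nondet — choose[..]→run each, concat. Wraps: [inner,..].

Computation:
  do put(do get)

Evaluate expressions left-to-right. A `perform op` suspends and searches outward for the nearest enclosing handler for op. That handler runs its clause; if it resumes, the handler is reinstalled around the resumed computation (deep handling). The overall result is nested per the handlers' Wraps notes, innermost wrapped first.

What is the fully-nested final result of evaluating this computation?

Answer: [((0, ()), 6)]

Evaluation trace:
get @ H2 ⇒ 6
put(6) @ H2 ⇒ s:=6
H0 returns (0, ())
H1 returns (0, ())
H2 returns ((0, ()), 6)
H3 returns [((0, ()), 6)]
= [((0, ()), 6)]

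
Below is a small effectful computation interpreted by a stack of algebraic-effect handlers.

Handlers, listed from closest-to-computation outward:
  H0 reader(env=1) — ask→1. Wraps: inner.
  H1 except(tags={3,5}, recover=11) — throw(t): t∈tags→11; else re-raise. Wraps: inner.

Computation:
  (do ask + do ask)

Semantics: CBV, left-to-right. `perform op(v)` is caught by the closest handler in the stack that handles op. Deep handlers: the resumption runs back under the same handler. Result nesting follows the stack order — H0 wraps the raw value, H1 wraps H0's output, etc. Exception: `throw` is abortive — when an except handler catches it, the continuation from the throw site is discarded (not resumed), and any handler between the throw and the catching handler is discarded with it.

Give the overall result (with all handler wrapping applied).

Step-by-step:
ask @ H0 ⇒ 1
ask @ H0 ⇒ 1
H0 returns 2
H1 returns 2
= 2

Answer: 2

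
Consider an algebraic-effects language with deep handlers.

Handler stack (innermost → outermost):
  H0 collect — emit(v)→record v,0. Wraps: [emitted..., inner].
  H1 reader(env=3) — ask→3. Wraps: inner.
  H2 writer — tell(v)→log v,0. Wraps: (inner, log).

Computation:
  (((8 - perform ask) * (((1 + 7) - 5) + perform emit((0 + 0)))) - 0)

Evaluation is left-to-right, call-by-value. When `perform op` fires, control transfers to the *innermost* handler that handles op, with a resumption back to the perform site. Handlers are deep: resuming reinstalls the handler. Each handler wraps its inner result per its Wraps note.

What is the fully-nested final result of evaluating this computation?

Answer: ([0, 15], ())

Step-by-step:
ask @ H1 ⇒ 3
emit(0) @ H0 ⇒ out+=0
H0 returns [0, 15]
H1 returns [0, 15]
H2 returns ([0, 15], ())
= ([0, 15], ())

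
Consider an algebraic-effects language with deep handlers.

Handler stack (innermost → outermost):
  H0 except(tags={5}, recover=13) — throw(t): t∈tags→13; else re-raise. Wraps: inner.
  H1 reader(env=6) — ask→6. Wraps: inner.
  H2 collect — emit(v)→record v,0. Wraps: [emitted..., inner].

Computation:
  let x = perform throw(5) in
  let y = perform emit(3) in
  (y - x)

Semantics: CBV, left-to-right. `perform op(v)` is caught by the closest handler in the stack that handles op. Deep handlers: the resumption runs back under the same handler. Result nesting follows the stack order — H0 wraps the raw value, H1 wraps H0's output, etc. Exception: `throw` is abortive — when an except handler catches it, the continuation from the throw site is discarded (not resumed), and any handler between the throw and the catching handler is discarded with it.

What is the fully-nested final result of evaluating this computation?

Step-by-step:
throw(5) @ H0 caught ⇒ 13
H1 returns 13
H2 returns [13]
= [13]

Answer: [13]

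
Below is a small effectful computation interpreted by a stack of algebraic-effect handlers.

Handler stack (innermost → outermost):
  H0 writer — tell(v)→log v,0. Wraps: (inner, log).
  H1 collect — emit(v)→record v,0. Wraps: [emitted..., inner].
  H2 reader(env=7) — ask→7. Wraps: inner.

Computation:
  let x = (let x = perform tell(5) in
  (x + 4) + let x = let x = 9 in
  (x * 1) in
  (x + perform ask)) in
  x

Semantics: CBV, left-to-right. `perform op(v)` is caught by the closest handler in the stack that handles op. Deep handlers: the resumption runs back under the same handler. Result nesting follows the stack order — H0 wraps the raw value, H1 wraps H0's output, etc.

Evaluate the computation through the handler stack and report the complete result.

Answer: [(20, (5))]

Step-by-step:
tell(5) @ H0 ⇒ log+=5
ask @ H2 ⇒ 7
H0 returns (20, (5))
H1 returns [(20, (5))]
H2 returns [(20, (5))]
= [(20, (5))]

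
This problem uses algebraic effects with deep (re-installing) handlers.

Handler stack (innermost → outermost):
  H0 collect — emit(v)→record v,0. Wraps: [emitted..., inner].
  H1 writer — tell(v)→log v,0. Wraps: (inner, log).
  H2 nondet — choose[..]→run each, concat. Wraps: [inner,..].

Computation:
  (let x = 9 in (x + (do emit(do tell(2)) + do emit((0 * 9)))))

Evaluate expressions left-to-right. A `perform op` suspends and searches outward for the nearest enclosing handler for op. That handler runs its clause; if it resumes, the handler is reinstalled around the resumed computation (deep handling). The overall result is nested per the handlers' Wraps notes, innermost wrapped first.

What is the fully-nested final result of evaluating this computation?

Working:
tell(2) @ H1 ⇒ log+=2
emit(0) @ H0 ⇒ out+=0
emit(0) @ H0 ⇒ out+=0
H0 returns [0, 0, 9]
H1 returns ([0, 0, 9], (2))
H2 returns [([0, 0, 9], (2))]
= [([0, 0, 9], (2))]

Answer: [([0, 0, 9], (2))]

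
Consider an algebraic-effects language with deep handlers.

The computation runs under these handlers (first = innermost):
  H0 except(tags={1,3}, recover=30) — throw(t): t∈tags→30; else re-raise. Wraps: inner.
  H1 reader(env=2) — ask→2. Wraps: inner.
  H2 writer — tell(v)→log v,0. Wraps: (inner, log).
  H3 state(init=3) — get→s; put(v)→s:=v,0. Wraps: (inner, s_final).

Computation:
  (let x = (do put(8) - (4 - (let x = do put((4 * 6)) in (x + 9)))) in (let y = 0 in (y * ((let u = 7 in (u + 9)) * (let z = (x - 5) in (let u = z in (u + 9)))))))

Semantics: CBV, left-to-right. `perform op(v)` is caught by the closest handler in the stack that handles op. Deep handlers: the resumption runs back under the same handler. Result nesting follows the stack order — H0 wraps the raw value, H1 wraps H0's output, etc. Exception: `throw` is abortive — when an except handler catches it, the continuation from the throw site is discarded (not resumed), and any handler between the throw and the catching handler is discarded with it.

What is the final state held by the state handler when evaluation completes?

Answer: 24

Working:
put(8) @ H3 ⇒ s:=8
put(24) @ H3 ⇒ s:=24
H0 returns 0
H1 returns 0
H2 returns (0, ())
H3 returns ((0, ()), 24)
= ((0, ()), 24)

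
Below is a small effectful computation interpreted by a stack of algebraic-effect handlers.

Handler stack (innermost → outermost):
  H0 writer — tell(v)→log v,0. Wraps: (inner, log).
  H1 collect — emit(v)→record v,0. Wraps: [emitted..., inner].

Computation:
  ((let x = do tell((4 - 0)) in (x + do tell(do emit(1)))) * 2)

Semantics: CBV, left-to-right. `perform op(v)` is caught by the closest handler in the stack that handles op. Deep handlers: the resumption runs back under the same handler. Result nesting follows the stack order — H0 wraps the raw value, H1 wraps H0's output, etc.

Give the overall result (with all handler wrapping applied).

Answer: [1, (0, (4, 0))]

Step-by-step:
tell(4) @ H0 ⇒ log+=4
emit(1) @ H1 ⇒ out+=1
tell(0) @ H0 ⇒ log+=0
H0 returns (0, (4, 0))
H1 returns [1, (0, (4, 0))]
= [1, (0, (4, 0))]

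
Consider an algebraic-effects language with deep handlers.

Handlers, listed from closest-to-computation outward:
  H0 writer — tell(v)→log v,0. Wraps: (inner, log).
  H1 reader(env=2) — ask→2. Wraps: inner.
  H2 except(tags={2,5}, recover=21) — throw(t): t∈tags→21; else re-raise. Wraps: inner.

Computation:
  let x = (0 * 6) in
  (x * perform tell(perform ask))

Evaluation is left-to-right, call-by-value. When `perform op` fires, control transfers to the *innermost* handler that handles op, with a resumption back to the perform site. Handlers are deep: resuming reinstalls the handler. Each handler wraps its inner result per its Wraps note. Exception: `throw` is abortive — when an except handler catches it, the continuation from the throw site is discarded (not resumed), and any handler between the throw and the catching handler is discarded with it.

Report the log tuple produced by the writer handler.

Step-by-step:
ask @ H1 ⇒ 2
tell(2) @ H0 ⇒ log+=2
H0 returns (0, (2))
H1 returns (0, (2))
H2 returns (0, (2))
= (0, (2))

Answer: (2)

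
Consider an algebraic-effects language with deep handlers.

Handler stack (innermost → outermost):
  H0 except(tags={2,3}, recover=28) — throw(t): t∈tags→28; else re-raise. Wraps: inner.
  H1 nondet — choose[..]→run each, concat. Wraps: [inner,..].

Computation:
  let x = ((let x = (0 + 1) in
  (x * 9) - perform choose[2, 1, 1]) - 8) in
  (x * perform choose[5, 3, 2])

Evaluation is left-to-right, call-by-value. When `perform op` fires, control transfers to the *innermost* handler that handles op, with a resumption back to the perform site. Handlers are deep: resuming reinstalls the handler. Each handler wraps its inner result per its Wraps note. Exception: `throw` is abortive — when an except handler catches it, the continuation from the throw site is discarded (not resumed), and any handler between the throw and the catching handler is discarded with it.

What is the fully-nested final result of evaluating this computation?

Answer: [-5, -3, -2, 0, 0, 0, 0, 0, 0]

Working:
choose[2, 1, 1] @ H1
  branch[0] choose=2:
    choose[5, 3, 2] @ H1
      branch[0] choose=5:
        H0 returns -5
        H1 returns [-5]
      branch[1] choose=3:
        H0 returns -3
        H1 returns [-3]
      branch[2] choose=2:
        H0 returns -2
        H1 returns [-2]
  branch[1] choose=1:
    choose[5, 3, 2] @ H1
      branch[0] choose=5:
        H0 returns 0
        H1 returns [0]
      branch[1] choose=3:
        H0 returns 0
        H1 returns [0]
      branch[2] choose=2:
        H0 returns 0
        H1 returns [0]
  branch[2] choose=1:
    choose[5, 3, 2] @ H1
      branch[0] choose=5:
        H0 returns 0
        H1 returns [0]
      branch[1] choose=3:
        H0 returns 0
        H1 returns [0]
      branch[2] choose=2:
        H0 returns 0
        H1 returns [0]
= [-5, -3, -2, 0, 0, 0, 0, 0, 0]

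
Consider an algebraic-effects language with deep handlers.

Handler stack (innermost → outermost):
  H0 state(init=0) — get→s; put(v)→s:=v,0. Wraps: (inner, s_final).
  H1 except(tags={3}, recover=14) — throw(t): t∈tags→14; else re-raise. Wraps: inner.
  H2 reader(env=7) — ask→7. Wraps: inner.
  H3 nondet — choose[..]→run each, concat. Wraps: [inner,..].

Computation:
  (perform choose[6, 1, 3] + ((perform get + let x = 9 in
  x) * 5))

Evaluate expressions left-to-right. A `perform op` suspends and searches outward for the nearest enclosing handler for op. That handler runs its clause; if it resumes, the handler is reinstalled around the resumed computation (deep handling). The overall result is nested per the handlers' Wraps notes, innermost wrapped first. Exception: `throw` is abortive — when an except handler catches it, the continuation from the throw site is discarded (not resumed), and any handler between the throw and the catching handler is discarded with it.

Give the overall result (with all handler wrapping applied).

Answer: [(51, 0), (46, 0), (48, 0)]

Working:
choose[6, 1, 3] @ H3
  branch[0] choose=6:
    get @ H0 ⇒ 0
    H0 returns (51, 0)
    H1 returns (51, 0)
    H2 returns (51, 0)
    H3 returns [(51, 0)]
  branch[1] choose=1:
    get @ H0 ⇒ 0
    H0 returns (46, 0)
    H1 returns (46, 0)
    H2 returns (46, 0)
    H3 returns [(46, 0)]
  branch[2] choose=3:
    get @ H0 ⇒ 0
    H0 returns (48, 0)
    H1 returns (48, 0)
    H2 returns (48, 0)
    H3 returns [(48, 0)]
= [(51, 0), (46, 0), (48, 0)]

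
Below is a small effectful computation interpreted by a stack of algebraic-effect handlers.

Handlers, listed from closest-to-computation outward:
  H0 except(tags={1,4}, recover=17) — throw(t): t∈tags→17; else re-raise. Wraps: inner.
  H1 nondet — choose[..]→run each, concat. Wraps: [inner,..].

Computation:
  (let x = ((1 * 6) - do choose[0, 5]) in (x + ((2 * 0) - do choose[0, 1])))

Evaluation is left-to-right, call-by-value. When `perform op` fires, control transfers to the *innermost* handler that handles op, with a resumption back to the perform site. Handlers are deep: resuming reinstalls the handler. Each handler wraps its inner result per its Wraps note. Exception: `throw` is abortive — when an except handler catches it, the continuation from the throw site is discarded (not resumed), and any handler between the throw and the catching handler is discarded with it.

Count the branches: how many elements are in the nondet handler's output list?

Evaluation trace:
choose[0, 5] @ H1
  branch[0] choose=0:
    choose[0, 1] @ H1
      branch[0] choose=0:
        H0 returns 6
        H1 returns [6]
      branch[1] choose=1:
        H0 returns 5
        H1 returns [5]
  branch[1] choose=5:
    choose[0, 1] @ H1
      branch[0] choose=0:
        H0 returns 1
        H1 returns [1]
      branch[1] choose=1:
        H0 returns 0
        H1 returns [0]
= [6, 5, 1, 0]

Answer: 4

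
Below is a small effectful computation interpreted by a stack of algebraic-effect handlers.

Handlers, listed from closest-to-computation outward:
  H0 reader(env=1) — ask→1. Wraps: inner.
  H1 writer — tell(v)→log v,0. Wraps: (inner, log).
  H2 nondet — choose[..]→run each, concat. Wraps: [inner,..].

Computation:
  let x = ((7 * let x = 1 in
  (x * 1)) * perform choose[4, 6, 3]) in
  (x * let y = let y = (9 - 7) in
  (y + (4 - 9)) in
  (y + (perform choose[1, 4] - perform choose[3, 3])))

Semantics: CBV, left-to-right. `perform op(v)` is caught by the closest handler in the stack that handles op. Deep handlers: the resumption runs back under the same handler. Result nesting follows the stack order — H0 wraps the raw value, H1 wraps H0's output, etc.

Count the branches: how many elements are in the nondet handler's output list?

Answer: 12

Working:
choose[4, 6, 3] @ H2
  branch[0] choose=4:
    choose[1, 4] @ H2
      branch[0] choose=1:
        choose[3, 3] @ H2
          branch[0] choose=3:
            H0 returns -140
            H1 returns (-140, ())
            H2 returns [(-140, ())]
          branch[1] choose=3:
            H0 returns -140
            H1 returns (-140, ())
            H2 returns [(-140, ())]
      branch[1] choose=4:
        choose[3, 3] @ H2
          branch[0] choose=3:
            H0 returns -56
            H1 returns (-56, ())
            H2 returns [(-56, ())]
          branch[1] choose=3:
            H0 returns -56
            H1 returns (-56, ())
            H2 returns [(-56, ())]
  branch[1] choose=6:
    choose[1, 4] @ H2
      branch[0] choose=1:
        choose[3, 3] @ H2
          branch[0] choose=3:
            H0 returns -210
            H1 returns (-210, ())
            H2 returns [(-210, ())]
          branch[1] choose=3:
            H0 returns -210
            H1 returns (-210, ())
            H2 returns [(-210, ())]
      branch[1] choose=4:
        choose[3, 3] @ H2
          branch[0] choose=3:
            H0 returns -84
            H1 returns (-84, ())
            H2 returns [(-84, ())]
          branch[1] choose=3:
            H0 returns -84
            H1 returns (-84, ())
            H2 returns [(-84, ())]
  branch[2] choose=3:
    choose[1, 4] @ H2
      branch[0] choose=1:
        choose[3, 3] @ H2
          branch[0] choose=3:
            H0 returns -105
            H1 returns (-105, ())
            H2 returns [(-105, ())]
          branch[1] choose=3:
            H0 returns -105
            H1 returns (-105, ())
            H2 returns [(-105, ())]
      branch[1] choose=4:
        choose[3, 3] @ H2
          branch[0] choose=3:
            H0 returns -42
            H1 returns (-42, ())
            H2 returns [(-42, ())]
          branch[1] choose=3:
            H0 returns -42
            H1 returns (-42, ())
            H2 returns [(-42, ())]
= [(-140, ()), (-140, ()), (-56, ()), (-56, ()), (-210, ()), (-210, ()), (-84, ()), (-84, ()), (-105, ()), (-105, ()), (-42, ()), (-42, ())]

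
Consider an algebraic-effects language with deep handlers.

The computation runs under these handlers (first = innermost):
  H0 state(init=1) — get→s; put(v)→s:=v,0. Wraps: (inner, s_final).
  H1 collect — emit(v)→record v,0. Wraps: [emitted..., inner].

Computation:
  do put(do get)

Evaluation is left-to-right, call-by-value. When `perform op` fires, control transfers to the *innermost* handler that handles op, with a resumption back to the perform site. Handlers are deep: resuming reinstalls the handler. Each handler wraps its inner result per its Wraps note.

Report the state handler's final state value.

Step-by-step:
get @ H0 ⇒ 1
put(1) @ H0 ⇒ s:=1
H0 returns (0, 1)
H1 returns [(0, 1)]
= [(0, 1)]

Answer: 1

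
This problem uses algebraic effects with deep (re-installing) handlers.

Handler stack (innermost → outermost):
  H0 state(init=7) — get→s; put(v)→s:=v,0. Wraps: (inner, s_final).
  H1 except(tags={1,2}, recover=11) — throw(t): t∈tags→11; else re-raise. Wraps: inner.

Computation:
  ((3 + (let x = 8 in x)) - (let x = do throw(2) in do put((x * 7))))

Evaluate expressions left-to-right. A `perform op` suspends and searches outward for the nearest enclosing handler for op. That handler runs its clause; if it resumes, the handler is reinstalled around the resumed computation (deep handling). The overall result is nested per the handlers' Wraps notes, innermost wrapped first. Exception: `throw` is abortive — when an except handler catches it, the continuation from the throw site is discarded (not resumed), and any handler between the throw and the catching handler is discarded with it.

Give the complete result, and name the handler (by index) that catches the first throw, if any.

Evaluation trace:
throw(2) @ H1 caught ⇒ 11
= 11

Answer: 11 ; first throw caught by: H1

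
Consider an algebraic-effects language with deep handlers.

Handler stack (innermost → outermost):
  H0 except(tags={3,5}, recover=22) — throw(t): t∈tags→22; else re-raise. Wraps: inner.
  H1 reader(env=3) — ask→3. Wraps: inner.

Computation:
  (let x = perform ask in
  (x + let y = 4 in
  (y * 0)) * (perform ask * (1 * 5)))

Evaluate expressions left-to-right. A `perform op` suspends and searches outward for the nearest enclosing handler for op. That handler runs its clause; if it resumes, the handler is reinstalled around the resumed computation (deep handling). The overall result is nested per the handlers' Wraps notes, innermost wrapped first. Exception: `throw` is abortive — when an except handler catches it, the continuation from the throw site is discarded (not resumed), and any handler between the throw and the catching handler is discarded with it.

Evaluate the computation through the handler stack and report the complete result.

Step-by-step:
ask @ H1 ⇒ 3
ask @ H1 ⇒ 3
H0 returns 45
H1 returns 45
= 45

Answer: 45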